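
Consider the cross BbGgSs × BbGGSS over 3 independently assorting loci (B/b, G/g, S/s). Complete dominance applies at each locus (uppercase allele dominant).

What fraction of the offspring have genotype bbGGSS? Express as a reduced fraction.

P(bbGGSS) = 1/16

BbGgSs gametes: BGS×1, BGs×1, BgS×1, Bgs×1, bGS×1, bGs×1, bgS×1, bgs×1
BbGGSS gametes: BGS×4, bGS×4
BbGgSs×BbGGSS grid (8·8=64): BBGGSS=4 BBGGSs=4 BBGgSS=4 BBGgSs=4 BbGGSS=8 BbGGSs=8 BbGgSS=8 BbGgSs=8 bbGGSS=4 bbGGSs=4 bbGgSS=4 bbGgSs=4
bbGGSS hits 4/64; gcd=4; 4÷4/64÷4 = 1/16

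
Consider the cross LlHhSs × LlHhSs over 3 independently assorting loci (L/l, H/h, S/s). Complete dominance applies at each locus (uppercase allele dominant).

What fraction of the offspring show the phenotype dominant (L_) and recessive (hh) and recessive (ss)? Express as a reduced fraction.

LlHhSs gametes: LHS×1, LHs×1, LhS×1, Lhs×1, lHS×1, lHs×1, lhS×1, lhs×1
LlHhSs gametes: LHS×1, LHs×1, LhS×1, Lhs×1, lHS×1, lHs×1, lhS×1, lhs×1
LlHhSs×LlHhSs grid (8·8=64): LLHHSS=1 LLHHSs=2 LLHHss=1 LLHhSS=2 LLHhSs=4 LLHhss=2 LLhhSS=1 LLhhSs=2 LLhhss=1 LlHHSS=2 LlHHSs=4 LlHHss=2 LlHhSS=4 LlHhSs=8 LlHhss=4 LlhhSS=2 LlhhSs=4 Llhhss=2 llHHSS=1 llHHSs=2 llHHss=1 llHhSS=2 llHhSs=4 llHhss=2 llhhSS=1 llhhSs=2 llhhss=1
L_ hh ss hits 3/64; gcd=1; 3÷1/64÷1 = 3/64

P(L_ hh ss) = 3/64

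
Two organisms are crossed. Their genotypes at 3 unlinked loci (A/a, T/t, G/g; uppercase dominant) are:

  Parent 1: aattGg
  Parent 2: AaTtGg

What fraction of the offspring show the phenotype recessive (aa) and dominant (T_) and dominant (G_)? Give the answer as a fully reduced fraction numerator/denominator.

aattGg gametes: atG×4, atg×4
AaTtGg gametes: ATG×1, ATg×1, AtG×1, Atg×1, aTG×1, aTg×1, atG×1, atg×1
aattGg×AaTtGg grid (8·8=64): AaTtGG=4 AaTtGg=8 AaTtgg=4 AattGG=4 AattGg=8 Aattgg=4 aaTtGG=4 aaTtGg=8 aaTtgg=4 aattGG=4 aattGg=8 aattgg=4
aa T_ G_ hits 12/64; gcd=4; 12÷4/64÷4 = 3/16

P(aa T_ G_) = 3/16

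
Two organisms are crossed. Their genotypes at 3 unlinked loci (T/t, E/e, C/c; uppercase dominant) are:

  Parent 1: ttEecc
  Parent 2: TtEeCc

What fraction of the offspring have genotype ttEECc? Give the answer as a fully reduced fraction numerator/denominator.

ttEecc gametes: tEc×4, tec×4
TtEeCc gametes: TEC×1, TEc×1, TeC×1, Tec×1, tEC×1, tEc×1, teC×1, tec×1
ttEecc×TtEeCc grid (8·8=64): TtEECc=4 TtEEcc=4 TtEeCc=8 TtEecc=8 TteeCc=4 Tteecc=4 ttEECc=4 ttEEcc=4 ttEeCc=8 ttEecc=8 tteeCc=4 tteecc=4
ttEECc hits 4/64; gcd=4; 4÷4/64÷4 = 1/16

P(ttEECc) = 1/16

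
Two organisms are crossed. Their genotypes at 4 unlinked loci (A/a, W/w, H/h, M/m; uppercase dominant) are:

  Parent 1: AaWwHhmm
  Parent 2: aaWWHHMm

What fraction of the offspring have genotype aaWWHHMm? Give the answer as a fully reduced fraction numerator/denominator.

AaWwHhmm gametes: AWHm×2, AWhm×2, AwHm×2, Awhm×2, aWHm×2, aWhm×2, awHm×2, awhm×2
aaWWHHMm gametes: aWHM×8, aWHm×8
AaWwHhmm×aaWWHHMm grid (16·16=256): AaWWHHMm=16 AaWWHHmm=16 AaWWHhMm=16 AaWWHhmm=16 AaWwHHMm=16 AaWwHHmm=16 AaWwHhMm=16 AaWwHhmm=16 aaWWHHMm=16 aaWWHHmm=16 aaWWHhMm=16 aaWWHhmm=16 aaWwHHMm=16 aaWwHHmm=16 aaWwHhMm=16 aaWwHhmm=16
aaWWHHMm hits 16/256; gcd=16; 16÷16/256÷16 = 1/16

P(aaWWHHMm) = 1/16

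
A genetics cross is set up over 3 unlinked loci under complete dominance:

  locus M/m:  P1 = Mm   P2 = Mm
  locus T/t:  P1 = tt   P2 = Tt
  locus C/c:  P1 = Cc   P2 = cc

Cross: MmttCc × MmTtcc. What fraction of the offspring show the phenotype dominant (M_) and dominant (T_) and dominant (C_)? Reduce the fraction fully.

P(M_ T_ C_) = 3/16

MmttCc gametes: MtC×2, Mtc×2, mtC×2, mtc×2
MmTtcc gametes: MTc×2, Mtc×2, mTc×2, mtc×2
MmttCc×MmTtcc grid (8·8=64): MMTtCc=4 MMTtcc=4 MMttCc=4 MMttcc=4 MmTtCc=8 MmTtcc=8 MmttCc=8 Mmttcc=8 mmTtCc=4 mmTtcc=4 mmttCc=4 mmttcc=4
M_ T_ C_ hits 12/64; gcd=4; 12÷4/64÷4 = 3/16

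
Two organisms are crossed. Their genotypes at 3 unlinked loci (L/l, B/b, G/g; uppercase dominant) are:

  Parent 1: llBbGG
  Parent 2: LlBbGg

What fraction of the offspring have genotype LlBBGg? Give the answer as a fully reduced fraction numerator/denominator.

llBbGG gametes: lBG×4, lbG×4
LlBbGg gametes: LBG×1, LBg×1, LbG×1, Lbg×1, lBG×1, lBg×1, lbG×1, lbg×1
llBbGG×LlBbGg grid (8·8=64): LlBBGG=4 LlBBGg=4 LlBbGG=8 LlBbGg=8 LlbbGG=4 LlbbGg=4 llBBGG=4 llBBGg=4 llBbGG=8 llBbGg=8 llbbGG=4 llbbGg=4
LlBBGg hits 4/64; gcd=4; 4÷4/64÷4 = 1/16

P(LlBBGg) = 1/16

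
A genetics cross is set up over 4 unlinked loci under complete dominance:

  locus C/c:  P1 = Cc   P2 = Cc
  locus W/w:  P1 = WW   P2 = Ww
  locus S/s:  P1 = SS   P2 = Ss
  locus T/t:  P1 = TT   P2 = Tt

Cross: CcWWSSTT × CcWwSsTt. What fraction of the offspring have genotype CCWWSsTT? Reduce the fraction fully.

P(CCWWSsTT) = 1/32

CcWWSSTT gametes: CWST×8, cWST×8
CcWwSsTt gametes: CWST×1, CWSt×1, CWsT×1, CWst×1, CwST×1, CwSt×1, CwsT×1, Cwst×1, cWST×1, cWSt×1, cWsT×1, cWst×1, cwST×1, cwSt×1, cwsT×1, cwst×1
CcWWSSTT×CcWwSsTt grid (16·16=256): CCWWSSTT=8 CCWWSSTt=8 CCWWSsTT=8 CCWWSsTt=8 CCWwSSTT=8 CCWwSSTt=8 CCWwSsTT=8 CCWwSsTt=8 CcWWSSTT=16 CcWWSSTt=16 CcWWSsTT=16 CcWWSsTt=16 CcWwSSTT=16 CcWwSSTt=16 CcWwSsTT=16 CcWwSsTt=16 ccWWSSTT=8 ccWWSSTt=8 ccWWSsTT=8 ccWWSsTt=8 ccWwSSTT=8 ccWwSSTt=8 ccWwSsTT=8 ccWwSsTt=8
CCWWSsTT hits 8/256; gcd=8; 8÷8/256÷8 = 1/32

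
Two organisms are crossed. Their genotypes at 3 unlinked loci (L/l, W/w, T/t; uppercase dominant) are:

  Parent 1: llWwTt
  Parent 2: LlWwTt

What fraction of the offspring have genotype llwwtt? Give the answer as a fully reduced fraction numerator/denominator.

llWwTt gametes: lWT×2, lWt×2, lwT×2, lwt×2
LlWwTt gametes: LWT×1, LWt×1, LwT×1, Lwt×1, lWT×1, lWt×1, lwT×1, lwt×1
llWwTt×LlWwTt grid (8·8=64): LlWWTT=2 LlWWTt=4 LlWWtt=2 LlWwTT=4 LlWwTt=8 LlWwtt=4 LlwwTT=2 LlwwTt=4 Llwwtt=2 llWWTT=2 llWWTt=4 llWWtt=2 llWwTT=4 llWwTt=8 llWwtt=4 llwwTT=2 llwwTt=4 llwwtt=2
llwwtt hits 2/64; gcd=2; 2÷2/64÷2 = 1/32

P(llwwtt) = 1/32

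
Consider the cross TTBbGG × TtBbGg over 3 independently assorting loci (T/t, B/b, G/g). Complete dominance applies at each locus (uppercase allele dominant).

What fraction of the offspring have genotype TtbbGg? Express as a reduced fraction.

TTBbGG gametes: TBG×4, TbG×4
TtBbGg gametes: TBG×1, TBg×1, TbG×1, Tbg×1, tBG×1, tBg×1, tbG×1, tbg×1
TTBbGG×TtBbGg grid (8·8=64): TTBBGG=4 TTBBGg=4 TTBbGG=8 TTBbGg=8 TTbbGG=4 TTbbGg=4 TtBBGG=4 TtBBGg=4 TtBbGG=8 TtBbGg=8 TtbbGG=4 TtbbGg=4
TtbbGg hits 4/64; gcd=4; 4÷4/64÷4 = 1/16

P(TtbbGg) = 1/16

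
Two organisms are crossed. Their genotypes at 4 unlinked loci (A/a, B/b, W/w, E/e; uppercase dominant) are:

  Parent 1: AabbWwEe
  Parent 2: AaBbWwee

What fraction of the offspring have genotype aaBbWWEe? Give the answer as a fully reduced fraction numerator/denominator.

P(aaBbWWEe) = 1/64

AabbWwEe gametes: AbWE×2, AbWe×2, AbwE×2, Abwe×2, abWE×2, abWe×2, abwE×2, abwe×2
AaBbWwee gametes: ABWe×2, ABwe×2, AbWe×2, Abwe×2, aBWe×2, aBwe×2, abWe×2, abwe×2
AabbWwEe×AaBbWwee grid (16·16=256): AABbWWEe=4 AABbWWee=4 AABbWwEe=8 AABbWwee=8 AABbwwEe=4 AABbwwee=4 AAbbWWEe=4 AAbbWWee=4 AAbbWwEe=8 AAbbWwee=8 AAbbwwEe=4 AAbbwwee=4 AaBbWWEe=8 AaBbWWee=8 AaBbWwEe=16 AaBbWwee=16 AaBbwwEe=8 AaBbwwee=8 AabbWWEe=8 AabbWWee=8 AabbWwEe=16 AabbWwee=16 AabbwwEe=8 Aabbwwee=8 aaBbWWEe=4 aaBbWWee=4 aaBbWwEe=8 aaBbWwee=8 aaBbwwEe=4 aaBbwwee=4 aabbWWEe=4 aabbWWee=4 aabbWwEe=8 aabbWwee=8 aabbwwEe=4 aabbwwee=4
aaBbWWEe hits 4/256; gcd=4; 4÷4/256÷4 = 1/64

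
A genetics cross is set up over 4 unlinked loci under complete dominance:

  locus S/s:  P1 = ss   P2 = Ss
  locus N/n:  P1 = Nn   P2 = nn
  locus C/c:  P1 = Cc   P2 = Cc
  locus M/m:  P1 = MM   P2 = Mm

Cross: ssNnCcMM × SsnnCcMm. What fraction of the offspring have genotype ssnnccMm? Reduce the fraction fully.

ssNnCcMM gametes: sNCM×4, sNcM×4, snCM×4, sncM×4
SsnnCcMm gametes: SnCM×2, SnCm×2, SncM×2, Sncm×2, snCM×2, snCm×2, sncM×2, sncm×2
ssNnCcMM×SsnnCcMm grid (16·16=256): SsNnCCMM=8 SsNnCCMm=8 SsNnCcMM=16 SsNnCcMm=16 SsNnccMM=8 SsNnccMm=8 SsnnCCMM=8 SsnnCCMm=8 SsnnCcMM=16 SsnnCcMm=16 SsnnccMM=8 SsnnccMm=8 ssNnCCMM=8 ssNnCCMm=8 ssNnCcMM=16 ssNnCcMm=16 ssNnccMM=8 ssNnccMm=8 ssnnCCMM=8 ssnnCCMm=8 ssnnCcMM=16 ssnnCcMm=16 ssnnccMM=8 ssnnccMm=8
ssnnccMm hits 8/256; gcd=8; 8÷8/256÷8 = 1/32

P(ssnnccMm) = 1/32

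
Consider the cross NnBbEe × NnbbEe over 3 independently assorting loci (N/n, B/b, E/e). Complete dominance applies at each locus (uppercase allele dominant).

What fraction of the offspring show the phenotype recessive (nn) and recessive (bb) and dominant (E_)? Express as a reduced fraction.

P(nn bb E_) = 3/32

NnBbEe gametes: NBE×1, NBe×1, NbE×1, Nbe×1, nBE×1, nBe×1, nbE×1, nbe×1
NnbbEe gametes: NbE×2, Nbe×2, nbE×2, nbe×2
NnBbEe×NnbbEe grid (8·8=64): NNBbEE=2 NNBbEe=4 NNBbee=2 NNbbEE=2 NNbbEe=4 NNbbee=2 NnBbEE=4 NnBbEe=8 NnBbee=4 NnbbEE=4 NnbbEe=8 Nnbbee=4 nnBbEE=2 nnBbEe=4 nnBbee=2 nnbbEE=2 nnbbEe=4 nnbbee=2
nn bb E_ hits 6/64; gcd=2; 6÷2/64÷2 = 3/32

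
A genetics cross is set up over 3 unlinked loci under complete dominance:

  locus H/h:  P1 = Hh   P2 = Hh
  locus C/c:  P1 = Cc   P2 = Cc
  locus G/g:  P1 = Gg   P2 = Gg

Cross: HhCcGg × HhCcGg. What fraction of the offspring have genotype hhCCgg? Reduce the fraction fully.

P(hhCCgg) = 1/64

HhCcGg gametes: HCG×1, HCg×1, HcG×1, Hcg×1, hCG×1, hCg×1, hcG×1, hcg×1
HhCcGg gametes: HCG×1, HCg×1, HcG×1, Hcg×1, hCG×1, hCg×1, hcG×1, hcg×1
HhCcGg×HhCcGg grid (8·8=64): HHCCGG=1 HHCCGg=2 HHCCgg=1 HHCcGG=2 HHCcGg=4 HHCcgg=2 HHccGG=1 HHccGg=2 HHccgg=1 HhCCGG=2 HhCCGg=4 HhCCgg=2 HhCcGG=4 HhCcGg=8 HhCcgg=4 HhccGG=2 HhccGg=4 Hhccgg=2 hhCCGG=1 hhCCGg=2 hhCCgg=1 hhCcGG=2 hhCcGg=4 hhCcgg=2 hhccGG=1 hhccGg=2 hhccgg=1
hhCCgg hits 1/64; gcd=1; 1÷1/64÷1 = 1/64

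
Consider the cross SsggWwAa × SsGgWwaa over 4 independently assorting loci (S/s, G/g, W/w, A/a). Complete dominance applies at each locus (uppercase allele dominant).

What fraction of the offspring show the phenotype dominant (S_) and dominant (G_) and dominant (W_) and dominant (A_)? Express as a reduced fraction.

P(S_ G_ W_ A_) = 9/64

SsggWwAa gametes: SgWA×2, SgWa×2, SgwA×2, Sgwa×2, sgWA×2, sgWa×2, sgwA×2, sgwa×2
SsGgWwaa gametes: SGWa×2, SGwa×2, SgWa×2, Sgwa×2, sGWa×2, sGwa×2, sgWa×2, sgwa×2
SsggWwAa×SsGgWwaa grid (16·16=256): SSGgWWAa=4 SSGgWWaa=4 SSGgWwAa=8 SSGgWwaa=8 SSGgwwAa=4 SSGgwwaa=4 SSggWWAa=4 SSggWWaa=4 SSggWwAa=8 SSggWwaa=8 SSggwwAa=4 SSggwwaa=4 SsGgWWAa=8 SsGgWWaa=8 SsGgWwAa=16 SsGgWwaa=16 SsGgwwAa=8 SsGgwwaa=8 SsggWWAa=8 SsggWWaa=8 SsggWwAa=16 SsggWwaa=16 SsggwwAa=8 Ssggwwaa=8 ssGgWWAa=4 ssGgWWaa=4 ssGgWwAa=8 ssGgWwaa=8 ssGgwwAa=4 ssGgwwaa=4 ssggWWAa=4 ssggWWaa=4 ssggWwAa=8 ssggWwaa=8 ssggwwAa=4 ssggwwaa=4
S_ G_ W_ A_ hits 36/256; gcd=4; 36÷4/256÷4 = 9/64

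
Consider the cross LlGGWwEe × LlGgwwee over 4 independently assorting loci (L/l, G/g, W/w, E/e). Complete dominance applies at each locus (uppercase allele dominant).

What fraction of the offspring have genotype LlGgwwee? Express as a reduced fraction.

LlGGWwEe gametes: LGWE×2, LGWe×2, LGwE×2, LGwe×2, lGWE×2, lGWe×2, lGwE×2, lGwe×2
LlGgwwee gametes: LGwe×4, Lgwe×4, lGwe×4, lgwe×4
LlGGWwEe×LlGgwwee grid (16·16=256): LLGGWwEe=8 LLGGWwee=8 LLGGwwEe=8 LLGGwwee=8 LLGgWwEe=8 LLGgWwee=8 LLGgwwEe=8 LLGgwwee=8 LlGGWwEe=16 LlGGWwee=16 LlGGwwEe=16 LlGGwwee=16 LlGgWwEe=16 LlGgWwee=16 LlGgwwEe=16 LlGgwwee=16 llGGWwEe=8 llGGWwee=8 llGGwwEe=8 llGGwwee=8 llGgWwEe=8 llGgWwee=8 llGgwwEe=8 llGgwwee=8
LlGgwwee hits 16/256; gcd=16; 16÷16/256÷16 = 1/16

P(LlGgwwee) = 1/16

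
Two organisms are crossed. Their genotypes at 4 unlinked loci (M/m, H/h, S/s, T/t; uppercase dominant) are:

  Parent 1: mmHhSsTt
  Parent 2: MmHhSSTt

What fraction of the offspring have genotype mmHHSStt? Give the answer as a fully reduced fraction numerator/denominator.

mmHhSsTt gametes: mHST×2, mHSt×2, mHsT×2, mHst×2, mhST×2, mhSt×2, mhsT×2, mhst×2
MmHhSSTt gametes: MHST×2, MHSt×2, MhST×2, MhSt×2, mHST×2, mHSt×2, mhST×2, mhSt×2
mmHhSsTt×MmHhSSTt grid (16·16=256): MmHHSSTT=4 MmHHSSTt=8 MmHHSStt=4 MmHHSsTT=4 MmHHSsTt=8 MmHHSstt=4 MmHhSSTT=8 MmHhSSTt=16 MmHhSStt=8 MmHhSsTT=8 MmHhSsTt=16 MmHhSstt=8 MmhhSSTT=4 MmhhSSTt=8 MmhhSStt=4 MmhhSsTT=4 MmhhSsTt=8 MmhhSstt=4 mmHHSSTT=4 mmHHSSTt=8 mmHHSStt=4 mmHHSsTT=4 mmHHSsTt=8 mmHHSstt=4 mmHhSSTT=8 mmHhSSTt=16 mmHhSStt=8 mmHhSsTT=8 mmHhSsTt=16 mmHhSstt=8 mmhhSSTT=4 mmhhSSTt=8 mmhhSStt=4 mmhhSsTT=4 mmhhSsTt=8 mmhhSstt=4
mmHHSStt hits 4/256; gcd=4; 4÷4/256÷4 = 1/64

P(mmHHSStt) = 1/64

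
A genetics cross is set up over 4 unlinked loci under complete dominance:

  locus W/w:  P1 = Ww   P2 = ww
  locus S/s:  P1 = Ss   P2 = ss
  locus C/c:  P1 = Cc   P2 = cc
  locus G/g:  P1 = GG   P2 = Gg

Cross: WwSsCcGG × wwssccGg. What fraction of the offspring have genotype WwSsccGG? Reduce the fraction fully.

WwSsCcGG gametes: WSCG×2, WScG×2, WsCG×2, WscG×2, wSCG×2, wScG×2, wsCG×2, wscG×2
wwssccGg gametes: wscG×8, wscg×8
WwSsCcGG×wwssccGg grid (16·16=256): WwSsCcGG=16 WwSsCcGg=16 WwSsccGG=16 WwSsccGg=16 WwssCcGG=16 WwssCcGg=16 WwssccGG=16 WwssccGg=16 wwSsCcGG=16 wwSsCcGg=16 wwSsccGG=16 wwSsccGg=16 wwssCcGG=16 wwssCcGg=16 wwssccGG=16 wwssccGg=16
WwSsccGG hits 16/256; gcd=16; 16÷16/256÷16 = 1/16

P(WwSsccGG) = 1/16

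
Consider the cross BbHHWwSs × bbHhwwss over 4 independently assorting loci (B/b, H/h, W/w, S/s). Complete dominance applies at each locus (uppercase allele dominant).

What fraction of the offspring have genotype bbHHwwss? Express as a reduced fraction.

BbHHWwSs gametes: BHWS×2, BHWs×2, BHwS×2, BHws×2, bHWS×2, bHWs×2, bHwS×2, bHws×2
bbHhwwss gametes: bHws×8, bhws×8
BbHHWwSs×bbHhwwss grid (16·16=256): BbHHWwSs=16 BbHHWwss=16 BbHHwwSs=16 BbHHwwss=16 BbHhWwSs=16 BbHhWwss=16 BbHhwwSs=16 BbHhwwss=16 bbHHWwSs=16 bbHHWwss=16 bbHHwwSs=16 bbHHwwss=16 bbHhWwSs=16 bbHhWwss=16 bbHhwwSs=16 bbHhwwss=16
bbHHwwss hits 16/256; gcd=16; 16÷16/256÷16 = 1/16

P(bbHHwwss) = 1/16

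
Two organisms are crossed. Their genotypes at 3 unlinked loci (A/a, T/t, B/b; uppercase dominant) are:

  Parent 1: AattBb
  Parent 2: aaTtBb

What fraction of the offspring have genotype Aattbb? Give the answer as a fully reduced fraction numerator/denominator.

AattBb gametes: AtB×2, Atb×2, atB×2, atb×2
aaTtBb gametes: aTB×2, aTb×2, atB×2, atb×2
AattBb×aaTtBb grid (8·8=64): AaTtBB=4 AaTtBb=8 AaTtbb=4 AattBB=4 AattBb=8 Aattbb=4 aaTtBB=4 aaTtBb=8 aaTtbb=4 aattBB=4 aattBb=8 aattbb=4
Aattbb hits 4/64; gcd=4; 4÷4/64÷4 = 1/16

P(Aattbb) = 1/16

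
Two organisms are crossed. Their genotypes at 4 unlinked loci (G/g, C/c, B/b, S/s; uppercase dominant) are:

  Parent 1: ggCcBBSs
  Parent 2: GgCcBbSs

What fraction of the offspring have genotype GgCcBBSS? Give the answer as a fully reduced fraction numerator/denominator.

ggCcBBSs gametes: gCBS×4, gCBs×4, gcBS×4, gcBs×4
GgCcBbSs gametes: GCBS×1, GCBs×1, GCbS×1, GCbs×1, GcBS×1, GcBs×1, GcbS×1, Gcbs×1, gCBS×1, gCBs×1, gCbS×1, gCbs×1, gcBS×1, gcBs×1, gcbS×1, gcbs×1
ggCcBBSs×GgCcBbSs grid (16·16=256): GgCCBBSS=4 GgCCBBSs=8 GgCCBBss=4 GgCCBbSS=4 GgCCBbSs=8 GgCCBbss=4 GgCcBBSS=8 GgCcBBSs=16 GgCcBBss=8 GgCcBbSS=8 GgCcBbSs=16 GgCcBbss=8 GgccBBSS=4 GgccBBSs=8 GgccBBss=4 GgccBbSS=4 GgccBbSs=8 GgccBbss=4 ggCCBBSS=4 ggCCBBSs=8 ggCCBBss=4 ggCCBbSS=4 ggCCBbSs=8 ggCCBbss=4 ggCcBBSS=8 ggCcBBSs=16 ggCcBBss=8 ggCcBbSS=8 ggCcBbSs=16 ggCcBbss=8 ggccBBSS=4 ggccBBSs=8 ggccBBss=4 ggccBbSS=4 ggccBbSs=8 ggccBbss=4
GgCcBBSS hits 8/256; gcd=8; 8÷8/256÷8 = 1/32

P(GgCcBBSS) = 1/32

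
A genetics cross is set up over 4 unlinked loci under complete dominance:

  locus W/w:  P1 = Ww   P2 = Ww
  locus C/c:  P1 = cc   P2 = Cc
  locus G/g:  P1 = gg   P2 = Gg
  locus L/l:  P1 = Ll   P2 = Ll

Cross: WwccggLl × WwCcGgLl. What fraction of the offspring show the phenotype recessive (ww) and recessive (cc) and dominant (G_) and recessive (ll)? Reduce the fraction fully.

WwccggLl gametes: WcgL×4, Wcgl×4, wcgL×4, wcgl×4
WwCcGgLl gametes: WCGL×1, WCGl×1, WCgL×1, WCgl×1, WcGL×1, WcGl×1, WcgL×1, Wcgl×1, wCGL×1, wCGl×1, wCgL×1, wCgl×1, wcGL×1, wcGl×1, wcgL×1, wcgl×1
WwccggLl×WwCcGgLl grid (16·16=256): WWCcGgLL=4 WWCcGgLl=8 WWCcGgll=4 WWCcggLL=4 WWCcggLl=8 WWCcggll=4 WWccGgLL=4 WWccGgLl=8 WWccGgll=4 WWccggLL=4 WWccggLl=8 WWccggll=4 WwCcGgLL=8 WwCcGgLl=16 WwCcGgll=8 WwCcggLL=8 WwCcggLl=16 WwCcggll=8 WwccGgLL=8 WwccGgLl=16 WwccGgll=8 WwccggLL=8 WwccggLl=16 Wwccggll=8 wwCcGgLL=4 wwCcGgLl=8 wwCcGgll=4 wwCcggLL=4 wwCcggLl=8 wwCcggll=4 wwccGgLL=4 wwccGgLl=8 wwccGgll=4 wwccggLL=4 wwccggLl=8 wwccggll=4
ww cc G_ ll hits 4/256; gcd=4; 4÷4/256÷4 = 1/64

P(ww cc G_ ll) = 1/64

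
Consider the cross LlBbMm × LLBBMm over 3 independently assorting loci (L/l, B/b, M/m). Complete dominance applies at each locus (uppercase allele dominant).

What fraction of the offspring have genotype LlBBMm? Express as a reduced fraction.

P(LlBBMm) = 1/8

LlBbMm gametes: LBM×1, LBm×1, LbM×1, Lbm×1, lBM×1, lBm×1, lbM×1, lbm×1
LLBBMm gametes: LBM×4, LBm×4
LlBbMm×LLBBMm grid (8·8=64): LLBBMM=4 LLBBMm=8 LLBBmm=4 LLBbMM=4 LLBbMm=8 LLBbmm=4 LlBBMM=4 LlBBMm=8 LlBBmm=4 LlBbMM=4 LlBbMm=8 LlBbmm=4
LlBBMm hits 8/64; gcd=8; 8÷8/64÷8 = 1/8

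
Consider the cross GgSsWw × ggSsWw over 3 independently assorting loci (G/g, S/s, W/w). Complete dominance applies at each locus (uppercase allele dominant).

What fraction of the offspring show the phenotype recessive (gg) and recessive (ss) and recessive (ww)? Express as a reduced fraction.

GgSsWw gametes: GSW×1, GSw×1, GsW×1, Gsw×1, gSW×1, gSw×1, gsW×1, gsw×1
ggSsWw gametes: gSW×2, gSw×2, gsW×2, gsw×2
GgSsWw×ggSsWw grid (8·8=64): GgSSWW=2 GgSSWw=4 GgSSww=2 GgSsWW=4 GgSsWw=8 GgSsww=4 GgssWW=2 GgssWw=4 Ggssww=2 ggSSWW=2 ggSSWw=4 ggSSww=2 ggSsWW=4 ggSsWw=8 ggSsww=4 ggssWW=2 ggssWw=4 ggssww=2
gg ss ww hits 2/64; gcd=2; 2÷2/64÷2 = 1/32

P(gg ss ww) = 1/32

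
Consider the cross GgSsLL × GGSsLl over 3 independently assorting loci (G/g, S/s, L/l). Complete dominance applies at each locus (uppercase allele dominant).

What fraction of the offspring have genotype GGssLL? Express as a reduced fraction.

P(GGssLL) = 1/16

GgSsLL gametes: GSL×2, GsL×2, gSL×2, gsL×2
GGSsLl gametes: GSL×2, GSl×2, GsL×2, Gsl×2
GgSsLL×GGSsLl grid (8·8=64): GGSSLL=4 GGSSLl=4 GGSsLL=8 GGSsLl=8 GGssLL=4 GGssLl=4 GgSSLL=4 GgSSLl=4 GgSsLL=8 GgSsLl=8 GgssLL=4 GgssLl=4
GGssLL hits 4/64; gcd=4; 4÷4/64÷4 = 1/16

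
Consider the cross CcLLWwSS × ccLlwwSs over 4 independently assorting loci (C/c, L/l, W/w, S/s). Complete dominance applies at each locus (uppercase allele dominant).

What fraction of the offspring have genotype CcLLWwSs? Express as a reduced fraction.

CcLLWwSS gametes: CLWS×4, CLwS×4, cLWS×4, cLwS×4
ccLlwwSs gametes: cLwS×4, cLws×4, clwS×4, clws×4
CcLLWwSS×ccLlwwSs grid (16·16=256): CcLLWwSS=16 CcLLWwSs=16 CcLLwwSS=16 CcLLwwSs=16 CcLlWwSS=16 CcLlWwSs=16 CcLlwwSS=16 CcLlwwSs=16 ccLLWwSS=16 ccLLWwSs=16 ccLLwwSS=16 ccLLwwSs=16 ccLlWwSS=16 ccLlWwSs=16 ccLlwwSS=16 ccLlwwSs=16
CcLLWwSs hits 16/256; gcd=16; 16÷16/256÷16 = 1/16

P(CcLLWwSs) = 1/16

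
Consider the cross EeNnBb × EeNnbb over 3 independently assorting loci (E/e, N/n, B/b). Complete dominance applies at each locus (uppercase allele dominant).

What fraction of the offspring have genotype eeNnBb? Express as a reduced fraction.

P(eeNnBb) = 1/16

EeNnBb gametes: ENB×1, ENb×1, EnB×1, Enb×1, eNB×1, eNb×1, enB×1, enb×1
EeNnbb gametes: ENb×2, Enb×2, eNb×2, enb×2
EeNnBb×EeNnbb grid (8·8=64): EENNBb=2 EENNbb=2 EENnBb=4 EENnbb=4 EEnnBb=2 EEnnbb=2 EeNNBb=4 EeNNbb=4 EeNnBb=8 EeNnbb=8 EennBb=4 Eennbb=4 eeNNBb=2 eeNNbb=2 eeNnBb=4 eeNnbb=4 eennBb=2 eennbb=2
eeNnBb hits 4/64; gcd=4; 4÷4/64÷4 = 1/16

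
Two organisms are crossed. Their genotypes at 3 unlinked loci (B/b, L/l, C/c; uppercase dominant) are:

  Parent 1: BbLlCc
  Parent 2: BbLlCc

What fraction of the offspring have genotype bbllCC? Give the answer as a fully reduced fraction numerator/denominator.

BbLlCc gametes: BLC×1, BLc×1, BlC×1, Blc×1, bLC×1, bLc×1, blC×1, blc×1
BbLlCc gametes: BLC×1, BLc×1, BlC×1, Blc×1, bLC×1, bLc×1, blC×1, blc×1
BbLlCc×BbLlCc grid (8·8=64): BBLLCC=1 BBLLCc=2 BBLLcc=1 BBLlCC=2 BBLlCc=4 BBLlcc=2 BBllCC=1 BBllCc=2 BBllcc=1 BbLLCC=2 BbLLCc=4 BbLLcc=2 BbLlCC=4 BbLlCc=8 BbLlcc=4 BbllCC=2 BbllCc=4 Bbllcc=2 bbLLCC=1 bbLLCc=2 bbLLcc=1 bbLlCC=2 bbLlCc=4 bbLlcc=2 bbllCC=1 bbllCc=2 bbllcc=1
bbllCC hits 1/64; gcd=1; 1÷1/64÷1 = 1/64

P(bbllCC) = 1/64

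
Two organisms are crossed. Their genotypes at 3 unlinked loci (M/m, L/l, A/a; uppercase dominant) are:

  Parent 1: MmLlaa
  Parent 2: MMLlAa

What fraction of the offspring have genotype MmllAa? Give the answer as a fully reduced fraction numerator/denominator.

MmLlaa gametes: MLa×2, Mla×2, mLa×2, mla×2
MMLlAa gametes: MLA×2, MLa×2, MlA×2, Mla×2
MmLlaa×MMLlAa grid (8·8=64): MMLLAa=4 MMLLaa=4 MMLlAa=8 MMLlaa=8 MMllAa=4 MMllaa=4 MmLLAa=4 MmLLaa=4 MmLlAa=8 MmLlaa=8 MmllAa=4 Mmllaa=4
MmllAa hits 4/64; gcd=4; 4÷4/64÷4 = 1/16

P(MmllAa) = 1/16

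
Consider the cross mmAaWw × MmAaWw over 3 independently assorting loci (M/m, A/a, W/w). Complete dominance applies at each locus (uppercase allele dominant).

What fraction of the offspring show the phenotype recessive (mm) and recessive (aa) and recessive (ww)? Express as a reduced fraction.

P(mm aa ww) = 1/32

mmAaWw gametes: mAW×2, mAw×2, maW×2, maw×2
MmAaWw gametes: MAW×1, MAw×1, MaW×1, Maw×1, mAW×1, mAw×1, maW×1, maw×1
mmAaWw×MmAaWw grid (8·8=64): MmAAWW=2 MmAAWw=4 MmAAww=2 MmAaWW=4 MmAaWw=8 MmAaww=4 MmaaWW=2 MmaaWw=4 Mmaaww=2 mmAAWW=2 mmAAWw=4 mmAAww=2 mmAaWW=4 mmAaWw=8 mmAaww=4 mmaaWW=2 mmaaWw=4 mmaaww=2
mm aa ww hits 2/64; gcd=2; 2÷2/64÷2 = 1/32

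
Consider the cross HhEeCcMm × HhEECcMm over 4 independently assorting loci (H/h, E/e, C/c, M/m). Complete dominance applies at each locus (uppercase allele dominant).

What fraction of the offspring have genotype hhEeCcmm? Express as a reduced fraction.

HhEeCcMm gametes: HECM×1, HECm×1, HEcM×1, HEcm×1, HeCM×1, HeCm×1, HecM×1, Hecm×1, hECM×1, hECm×1, hEcM×1, hEcm×1, heCM×1, heCm×1, hecM×1, hecm×1
HhEECcMm gametes: HECM×2, HECm×2, HEcM×2, HEcm×2, hECM×2, hECm×2, hEcM×2, hEcm×2
HhEeCcMm×HhEECcMm grid (16·16=256): HHEECCMM=2 HHEECCMm=4 HHEECCmm=2 HHEECcMM=4 HHEECcMm=8 HHEECcmm=4 HHEEccMM=2 HHEEccMm=4 HHEEccmm=2 HHEeCCMM=2 HHEeCCMm=4 HHEeCCmm=2 HHEeCcMM=4 HHEeCcMm=8 HHEeCcmm=4 HHEeccMM=2 HHEeccMm=4 HHEeccmm=2 HhEECCMM=4 HhEECCMm=8 HhEECCmm=4 HhEECcMM=8 HhEECcMm=16 HhEECcmm=8 HhEEccMM=4 HhEEccMm=8 HhEEccmm=4 HhEeCCMM=4 HhEeCCMm=8 HhEeCCmm=4 HhEeCcMM=8 HhEeCcMm=16 HhEeCcmm=8 HhEeccMM=4 HhEeccMm=8 HhEeccmm=4 hhEECCMM=2 hhEECCMm=4 hhEECCmm=2 hhEECcMM=4 hhEECcMm=8 hhEECcmm=4 hhEEccMM=2 hhEEccMm=4 hhEEccmm=2 hhEeCCMM=2 hhEeCCMm=4 hhEeCCmm=2 hhEeCcMM=4 hhEeCcMm=8 hhEeCcmm=4 hhEeccMM=2 hhEeccMm=4 hhEeccmm=2
hhEeCcmm hits 4/256; gcd=4; 4÷4/256÷4 = 1/64

P(hhEeCcmm) = 1/64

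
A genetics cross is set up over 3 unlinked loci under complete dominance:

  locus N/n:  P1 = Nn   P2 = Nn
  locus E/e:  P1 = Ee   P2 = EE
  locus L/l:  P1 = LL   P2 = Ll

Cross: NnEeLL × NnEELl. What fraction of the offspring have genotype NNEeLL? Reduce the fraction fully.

P(NNEeLL) = 1/16

NnEeLL gametes: NEL×2, NeL×2, nEL×2, neL×2
NnEELl gametes: NEL×2, NEl×2, nEL×2, nEl×2
NnEeLL×NnEELl grid (8·8=64): NNEELL=4 NNEELl=4 NNEeLL=4 NNEeLl=4 NnEELL=8 NnEELl=8 NnEeLL=8 NnEeLl=8 nnEELL=4 nnEELl=4 nnEeLL=4 nnEeLl=4
NNEeLL hits 4/64; gcd=4; 4÷4/64÷4 = 1/16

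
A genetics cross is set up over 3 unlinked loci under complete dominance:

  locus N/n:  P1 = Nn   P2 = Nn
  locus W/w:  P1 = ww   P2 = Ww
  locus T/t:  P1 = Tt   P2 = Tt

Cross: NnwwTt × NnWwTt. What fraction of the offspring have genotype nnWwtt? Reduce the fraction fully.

NnwwTt gametes: NwT×2, Nwt×2, nwT×2, nwt×2
NnWwTt gametes: NWT×1, NWt×1, NwT×1, Nwt×1, nWT×1, nWt×1, nwT×1, nwt×1
NnwwTt×NnWwTt grid (8·8=64): NNWwTT=2 NNWwTt=4 NNWwtt=2 NNwwTT=2 NNwwTt=4 NNwwtt=2 NnWwTT=4 NnWwTt=8 NnWwtt=4 NnwwTT=4 NnwwTt=8 Nnwwtt=4 nnWwTT=2 nnWwTt=4 nnWwtt=2 nnwwTT=2 nnwwTt=4 nnwwtt=2
nnWwtt hits 2/64; gcd=2; 2÷2/64÷2 = 1/32

P(nnWwtt) = 1/32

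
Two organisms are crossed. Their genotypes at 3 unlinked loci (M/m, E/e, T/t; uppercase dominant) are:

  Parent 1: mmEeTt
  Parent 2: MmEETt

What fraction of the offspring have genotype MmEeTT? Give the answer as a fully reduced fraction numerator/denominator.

P(MmEeTT) = 1/16

mmEeTt gametes: mET×2, mEt×2, meT×2, met×2
MmEETt gametes: MET×2, MEt×2, mET×2, mEt×2
mmEeTt×MmEETt grid (8·8=64): MmEETT=4 MmEETt=8 MmEEtt=4 MmEeTT=4 MmEeTt=8 MmEett=4 mmEETT=4 mmEETt=8 mmEEtt=4 mmEeTT=4 mmEeTt=8 mmEett=4
MmEeTT hits 4/64; gcd=4; 4÷4/64÷4 = 1/16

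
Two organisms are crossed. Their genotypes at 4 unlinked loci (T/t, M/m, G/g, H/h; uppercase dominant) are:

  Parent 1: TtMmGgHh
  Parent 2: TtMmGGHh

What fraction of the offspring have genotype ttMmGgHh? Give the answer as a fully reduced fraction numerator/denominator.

TtMmGgHh gametes: TMGH×1, TMGh×1, TMgH×1, TMgh×1, TmGH×1, TmGh×1, TmgH×1, Tmgh×1, tMGH×1, tMGh×1, tMgH×1, tMgh×1, tmGH×1, tmGh×1, tmgH×1, tmgh×1
TtMmGGHh gametes: TMGH×2, TMGh×2, TmGH×2, TmGh×2, tMGH×2, tMGh×2, tmGH×2, tmGh×2
TtMmGgHh×TtMmGGHh grid (16·16=256): TTMMGGHH=2 TTMMGGHh=4 TTMMGGhh=2 TTMMGgHH=2 TTMMGgHh=4 TTMMGghh=2 TTMmGGHH=4 TTMmGGHh=8 TTMmGGhh=4 TTMmGgHH=4 TTMmGgHh=8 TTMmGghh=4 TTmmGGHH=2 TTmmGGHh=4 TTmmGGhh=2 TTmmGgHH=2 TTmmGgHh=4 TTmmGghh=2 TtMMGGHH=4 TtMMGGHh=8 TtMMGGhh=4 TtMMGgHH=4 TtMMGgHh=8 TtMMGghh=4 TtMmGGHH=8 TtMmGGHh=16 TtMmGGhh=8 TtMmGgHH=8 TtMmGgHh=16 TtMmGghh=8 TtmmGGHH=4 TtmmGGHh=8 TtmmGGhh=4 TtmmGgHH=4 TtmmGgHh=8 TtmmGghh=4 ttMMGGHH=2 ttMMGGHh=4 ttMMGGhh=2 ttMMGgHH=2 ttMMGgHh=4 ttMMGghh=2 ttMmGGHH=4 ttMmGGHh=8 ttMmGGhh=4 ttMmGgHH=4 ttMmGgHh=8 ttMmGghh=4 ttmmGGHH=2 ttmmGGHh=4 ttmmGGhh=2 ttmmGgHH=2 ttmmGgHh=4 ttmmGghh=2
ttMmGgHh hits 8/256; gcd=8; 8÷8/256÷8 = 1/32

P(ttMmGgHh) = 1/32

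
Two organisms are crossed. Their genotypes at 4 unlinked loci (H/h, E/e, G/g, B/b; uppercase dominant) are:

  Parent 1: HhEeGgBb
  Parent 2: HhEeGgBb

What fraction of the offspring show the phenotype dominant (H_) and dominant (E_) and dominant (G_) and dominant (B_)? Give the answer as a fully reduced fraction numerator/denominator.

P(H_ E_ G_ B_) = 81/256

HhEeGgBb gametes: HEGB×1, HEGb×1, HEgB×1, HEgb×1, HeGB×1, HeGb×1, HegB×1, Hegb×1, hEGB×1, hEGb×1, hEgB×1, hEgb×1, heGB×1, heGb×1, hegB×1, hegb×1
HhEeGgBb gametes: HEGB×1, HEGb×1, HEgB×1, HEgb×1, HeGB×1, HeGb×1, HegB×1, Hegb×1, hEGB×1, hEGb×1, hEgB×1, hEgb×1, heGB×1, heGb×1, hegB×1, hegb×1
HhEeGgBb×HhEeGgBb grid (16·16=256): HHEEGGBB=1 HHEEGGBb=2 HHEEGGbb=1 HHEEGgBB=2 HHEEGgBb=4 HHEEGgbb=2 HHEEggBB=1 HHEEggBb=2 HHEEggbb=1 HHEeGGBB=2 HHEeGGBb=4 HHEeGGbb=2 HHEeGgBB=4 HHEeGgBb=8 HHEeGgbb=4 HHEeggBB=2 HHEeggBb=4 HHEeggbb=2 HHeeGGBB=1 HHeeGGBb=2 HHeeGGbb=1 HHeeGgBB=2 HHeeGgBb=4 HHeeGgbb=2 HHeeggBB=1 HHeeggBb=2 HHeeggbb=1 HhEEGGBB=2 HhEEGGBb=4 HhEEGGbb=2 HhEEGgBB=4 HhEEGgBb=8 HhEEGgbb=4 HhEEggBB=2 HhEEggBb=4 HhEEggbb=2 HhEeGGBB=4 HhEeGGBb=8 HhEeGGbb=4 HhEeGgBB=8 HhEeGgBb=16 HhEeGgbb=8 HhEeggBB=4 HhEeggBb=8 HhEeggbb=4 HheeGGBB=2 HheeGGBb=4 HheeGGbb=2 HheeGgBB=4 HheeGgBb=8 HheeGgbb=4 HheeggBB=2 HheeggBb=4 Hheeggbb=2 hhEEGGBB=1 hhEEGGBb=2 hhEEGGbb=1 hhEEGgBB=2 hhEEGgBb=4 hhEEGgbb=2 hhEEggBB=1 hhEEggBb=2 hhEEggbb=1 hhEeGGBB=2 hhEeGGBb=4 hhEeGGbb=2 hhEeGgBB=4 hhEeGgBb=8 hhEeGgbb=4 hhEeggBB=2 hhEeggBb=4 hhEeggbb=2 hheeGGBB=1 hheeGGBb=2 hheeGGbb=1 hheeGgBB=2 hheeGgBb=4 hheeGgbb=2 hheeggBB=1 hheeggBb=2 hheeggbb=1
H_ E_ G_ B_ hits 81/256; gcd=1; 81÷1/256÷1 = 81/256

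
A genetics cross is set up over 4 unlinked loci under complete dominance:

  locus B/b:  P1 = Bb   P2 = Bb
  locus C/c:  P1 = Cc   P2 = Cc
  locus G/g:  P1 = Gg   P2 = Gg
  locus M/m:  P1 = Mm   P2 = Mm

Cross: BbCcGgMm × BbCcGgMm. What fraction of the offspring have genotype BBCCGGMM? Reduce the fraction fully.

BbCcGgMm gametes: BCGM×1, BCGm×1, BCgM×1, BCgm×1, BcGM×1, BcGm×1, BcgM×1, Bcgm×1, bCGM×1, bCGm×1, bCgM×1, bCgm×1, bcGM×1, bcGm×1, bcgM×1, bcgm×1
BbCcGgMm gametes: BCGM×1, BCGm×1, BCgM×1, BCgm×1, BcGM×1, BcGm×1, BcgM×1, Bcgm×1, bCGM×1, bCGm×1, bCgM×1, bCgm×1, bcGM×1, bcGm×1, bcgM×1, bcgm×1
BbCcGgMm×BbCcGgMm grid (16·16=256): BBCCGGMM=1 BBCCGGMm=2 BBCCGGmm=1 BBCCGgMM=2 BBCCGgMm=4 BBCCGgmm=2 BBCCggMM=1 BBCCggMm=2 BBCCggmm=1 BBCcGGMM=2 BBCcGGMm=4 BBCcGGmm=2 BBCcGgMM=4 BBCcGgMm=8 BBCcGgmm=4 BBCcggMM=2 BBCcggMm=4 BBCcggmm=2 BBccGGMM=1 BBccGGMm=2 BBccGGmm=1 BBccGgMM=2 BBccGgMm=4 BBccGgmm=2 BBccggMM=1 BBccggMm=2 BBccggmm=1 BbCCGGMM=2 BbCCGGMm=4 BbCCGGmm=2 BbCCGgMM=4 BbCCGgMm=8 BbCCGgmm=4 BbCCggMM=2 BbCCggMm=4 BbCCggmm=2 BbCcGGMM=4 BbCcGGMm=8 BbCcGGmm=4 BbCcGgMM=8 BbCcGgMm=16 BbCcGgmm=8 BbCcggMM=4 BbCcggMm=8 BbCcggmm=4 BbccGGMM=2 BbccGGMm=4 BbccGGmm=2 BbccGgMM=4 BbccGgMm=8 BbccGgmm=4 BbccggMM=2 BbccggMm=4 Bbccggmm=2 bbCCGGMM=1 bbCCGGMm=2 bbCCGGmm=1 bbCCGgMM=2 bbCCGgMm=4 bbCCGgmm=2 bbCCggMM=1 bbCCggMm=2 bbCCggmm=1 bbCcGGMM=2 bbCcGGMm=4 bbCcGGmm=2 bbCcGgMM=4 bbCcGgMm=8 bbCcGgmm=4 bbCcggMM=2 bbCcggMm=4 bbCcggmm=2 bbccGGMM=1 bbccGGMm=2 bbccGGmm=1 bbccGgMM=2 bbccGgMm=4 bbccGgmm=2 bbccggMM=1 bbccggMm=2 bbccggmm=1
BBCCGGMM hits 1/256; gcd=1; 1÷1/256÷1 = 1/256

P(BBCCGGMM) = 1/256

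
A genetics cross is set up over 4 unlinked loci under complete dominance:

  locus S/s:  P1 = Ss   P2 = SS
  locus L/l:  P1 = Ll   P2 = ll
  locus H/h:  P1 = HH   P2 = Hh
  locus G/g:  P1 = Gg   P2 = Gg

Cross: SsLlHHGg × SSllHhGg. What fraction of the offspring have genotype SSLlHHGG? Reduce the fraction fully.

SsLlHHGg gametes: SLHG×2, SLHg×2, SlHG×2, SlHg×2, sLHG×2, sLHg×2, slHG×2, slHg×2
SSllHhGg gametes: SlHG×4, SlHg×4, SlhG×4, Slhg×4
SsLlHHGg×SSllHhGg grid (16·16=256): SSLlHHGG=8 SSLlHHGg=16 SSLlHHgg=8 SSLlHhGG=8 SSLlHhGg=16 SSLlHhgg=8 SSllHHGG=8 SSllHHGg=16 SSllHHgg=8 SSllHhGG=8 SSllHhGg=16 SSllHhgg=8 SsLlHHGG=8 SsLlHHGg=16 SsLlHHgg=8 SsLlHhGG=8 SsLlHhGg=16 SsLlHhgg=8 SsllHHGG=8 SsllHHGg=16 SsllHHgg=8 SsllHhGG=8 SsllHhGg=16 SsllHhgg=8
SSLlHHGG hits 8/256; gcd=8; 8÷8/256÷8 = 1/32

P(SSLlHHGG) = 1/32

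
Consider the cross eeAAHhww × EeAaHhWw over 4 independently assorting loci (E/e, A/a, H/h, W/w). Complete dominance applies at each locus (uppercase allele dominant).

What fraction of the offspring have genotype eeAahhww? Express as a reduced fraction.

eeAAHhww gametes: eAHw×8, eAhw×8
EeAaHhWw gametes: EAHW×1, EAHw×1, EAhW×1, EAhw×1, EaHW×1, EaHw×1, EahW×1, Eahw×1, eAHW×1, eAHw×1, eAhW×1, eAhw×1, eaHW×1, eaHw×1, eahW×1, eahw×1
eeAAHhww×EeAaHhWw grid (16·16=256): EeAAHHWw=8 EeAAHHww=8 EeAAHhWw=16 EeAAHhww=16 EeAAhhWw=8 EeAAhhww=8 EeAaHHWw=8 EeAaHHww=8 EeAaHhWw=16 EeAaHhww=16 EeAahhWw=8 EeAahhww=8 eeAAHHWw=8 eeAAHHww=8 eeAAHhWw=16 eeAAHhww=16 eeAAhhWw=8 eeAAhhww=8 eeAaHHWw=8 eeAaHHww=8 eeAaHhWw=16 eeAaHhww=16 eeAahhWw=8 eeAahhww=8
eeAahhww hits 8/256; gcd=8; 8÷8/256÷8 = 1/32

P(eeAahhww) = 1/32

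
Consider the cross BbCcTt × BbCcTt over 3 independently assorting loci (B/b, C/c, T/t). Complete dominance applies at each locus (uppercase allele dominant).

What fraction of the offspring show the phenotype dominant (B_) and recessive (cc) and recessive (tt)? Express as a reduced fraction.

P(B_ cc tt) = 3/64

BbCcTt gametes: BCT×1, BCt×1, BcT×1, Bct×1, bCT×1, bCt×1, bcT×1, bct×1
BbCcTt gametes: BCT×1, BCt×1, BcT×1, Bct×1, bCT×1, bCt×1, bcT×1, bct×1
BbCcTt×BbCcTt grid (8·8=64): BBCCTT=1 BBCCTt=2 BBCCtt=1 BBCcTT=2 BBCcTt=4 BBCctt=2 BBccTT=1 BBccTt=2 BBcctt=1 BbCCTT=2 BbCCTt=4 BbCCtt=2 BbCcTT=4 BbCcTt=8 BbCctt=4 BbccTT=2 BbccTt=4 Bbcctt=2 bbCCTT=1 bbCCTt=2 bbCCtt=1 bbCcTT=2 bbCcTt=4 bbCctt=2 bbccTT=1 bbccTt=2 bbcctt=1
B_ cc tt hits 3/64; gcd=1; 3÷1/64÷1 = 3/64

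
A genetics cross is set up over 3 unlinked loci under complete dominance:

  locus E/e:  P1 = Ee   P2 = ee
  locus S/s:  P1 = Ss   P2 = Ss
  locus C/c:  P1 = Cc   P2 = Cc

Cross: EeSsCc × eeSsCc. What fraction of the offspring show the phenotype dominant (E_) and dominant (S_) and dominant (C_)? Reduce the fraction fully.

P(E_ S_ C_) = 9/32

EeSsCc gametes: ESC×1, ESc×1, EsC×1, Esc×1, eSC×1, eSc×1, esC×1, esc×1
eeSsCc gametes: eSC×2, eSc×2, esC×2, esc×2
EeSsCc×eeSsCc grid (8·8=64): EeSSCC=2 EeSSCc=4 EeSScc=2 EeSsCC=4 EeSsCc=8 EeSscc=4 EessCC=2 EessCc=4 Eesscc=2 eeSSCC=2 eeSSCc=4 eeSScc=2 eeSsCC=4 eeSsCc=8 eeSscc=4 eessCC=2 eessCc=4 eesscc=2
E_ S_ C_ hits 18/64; gcd=2; 18÷2/64÷2 = 9/32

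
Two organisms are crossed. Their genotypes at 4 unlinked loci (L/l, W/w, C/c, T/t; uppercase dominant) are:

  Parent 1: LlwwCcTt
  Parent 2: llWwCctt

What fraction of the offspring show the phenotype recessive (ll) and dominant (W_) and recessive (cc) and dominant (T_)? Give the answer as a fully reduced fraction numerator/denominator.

LlwwCcTt gametes: LwCT×2, LwCt×2, LwcT×2, Lwct×2, lwCT×2, lwCt×2, lwcT×2, lwct×2
llWwCctt gametes: lWCt×4, lWct×4, lwCt×4, lwct×4
LlwwCcTt×llWwCctt grid (16·16=256): LlWwCCTt=8 LlWwCCtt=8 LlWwCcTt=16 LlWwCctt=16 LlWwccTt=8 LlWwcctt=8 LlwwCCTt=8 LlwwCCtt=8 LlwwCcTt=16 LlwwCctt=16 LlwwccTt=8 Llwwcctt=8 llWwCCTt=8 llWwCCtt=8 llWwCcTt=16 llWwCctt=16 llWwccTt=8 llWwcctt=8 llwwCCTt=8 llwwCCtt=8 llwwCcTt=16 llwwCctt=16 llwwccTt=8 llwwcctt=8
ll W_ cc T_ hits 8/256; gcd=8; 8÷8/256÷8 = 1/32

P(ll W_ cc T_) = 1/32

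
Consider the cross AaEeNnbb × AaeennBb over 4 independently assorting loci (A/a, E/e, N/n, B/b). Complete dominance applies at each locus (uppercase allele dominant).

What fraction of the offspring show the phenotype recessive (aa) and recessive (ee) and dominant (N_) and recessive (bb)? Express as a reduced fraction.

P(aa ee N_ bb) = 1/32

AaEeNnbb gametes: AENb×2, AEnb×2, AeNb×2, Aenb×2, aENb×2, aEnb×2, aeNb×2, aenb×2
AaeennBb gametes: AenB×4, Aenb×4, aenB×4, aenb×4
AaEeNnbb×AaeennBb grid (16·16=256): AAEeNnBb=8 AAEeNnbb=8 AAEennBb=8 AAEennbb=8 AAeeNnBb=8 AAeeNnbb=8 AAeennBb=8 AAeennbb=8 AaEeNnBb=16 AaEeNnbb=16 AaEennBb=16 AaEennbb=16 AaeeNnBb=16 AaeeNnbb=16 AaeennBb=16 Aaeennbb=16 aaEeNnBb=8 aaEeNnbb=8 aaEennBb=8 aaEennbb=8 aaeeNnBb=8 aaeeNnbb=8 aaeennBb=8 aaeennbb=8
aa ee N_ bb hits 8/256; gcd=8; 8÷8/256÷8 = 1/32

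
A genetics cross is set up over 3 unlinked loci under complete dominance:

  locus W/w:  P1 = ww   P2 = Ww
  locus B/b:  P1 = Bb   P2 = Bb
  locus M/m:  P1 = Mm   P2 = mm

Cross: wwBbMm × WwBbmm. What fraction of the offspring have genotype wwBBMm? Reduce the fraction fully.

P(wwBBMm) = 1/16

wwBbMm gametes: wBM×2, wBm×2, wbM×2, wbm×2
WwBbmm gametes: WBm×2, Wbm×2, wBm×2, wbm×2
wwBbMm×WwBbmm grid (8·8=64): WwBBMm=4 WwBBmm=4 WwBbMm=8 WwBbmm=8 WwbbMm=4 Wwbbmm=4 wwBBMm=4 wwBBmm=4 wwBbMm=8 wwBbmm=8 wwbbMm=4 wwbbmm=4
wwBBMm hits 4/64; gcd=4; 4÷4/64÷4 = 1/16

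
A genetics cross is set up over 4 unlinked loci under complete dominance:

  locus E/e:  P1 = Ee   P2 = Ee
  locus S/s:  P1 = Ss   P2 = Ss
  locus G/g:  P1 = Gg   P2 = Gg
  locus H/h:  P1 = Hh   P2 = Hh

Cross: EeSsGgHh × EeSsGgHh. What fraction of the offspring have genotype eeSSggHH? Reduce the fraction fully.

P(eeSSggHH) = 1/256

EeSsGgHh gametes: ESGH×1, ESGh×1, ESgH×1, ESgh×1, EsGH×1, EsGh×1, EsgH×1, Esgh×1, eSGH×1, eSGh×1, eSgH×1, eSgh×1, esGH×1, esGh×1, esgH×1, esgh×1
EeSsGgHh gametes: ESGH×1, ESGh×1, ESgH×1, ESgh×1, EsGH×1, EsGh×1, EsgH×1, Esgh×1, eSGH×1, eSGh×1, eSgH×1, eSgh×1, esGH×1, esGh×1, esgH×1, esgh×1
EeSsGgHh×EeSsGgHh grid (16·16=256): EESSGGHH=1 EESSGGHh=2 EESSGGhh=1 EESSGgHH=2 EESSGgHh=4 EESSGghh=2 EESSggHH=1 EESSggHh=2 EESSgghh=1 EESsGGHH=2 EESsGGHh=4 EESsGGhh=2 EESsGgHH=4 EESsGgHh=8 EESsGghh=4 EESsggHH=2 EESsggHh=4 EESsgghh=2 EEssGGHH=1 EEssGGHh=2 EEssGGhh=1 EEssGgHH=2 EEssGgHh=4 EEssGghh=2 EEssggHH=1 EEssggHh=2 EEssgghh=1 EeSSGGHH=2 EeSSGGHh=4 EeSSGGhh=2 EeSSGgHH=4 EeSSGgHh=8 EeSSGghh=4 EeSSggHH=2 EeSSggHh=4 EeSSgghh=2 EeSsGGHH=4 EeSsGGHh=8 EeSsGGhh=4 EeSsGgHH=8 EeSsGgHh=16 EeSsGghh=8 EeSsggHH=4 EeSsggHh=8 EeSsgghh=4 EessGGHH=2 EessGGHh=4 EessGGhh=2 EessGgHH=4 EessGgHh=8 EessGghh=4 EessggHH=2 EessggHh=4 Eessgghh=2 eeSSGGHH=1 eeSSGGHh=2 eeSSGGhh=1 eeSSGgHH=2 eeSSGgHh=4 eeSSGghh=2 eeSSggHH=1 eeSSggHh=2 eeSSgghh=1 eeSsGGHH=2 eeSsGGHh=4 eeSsGGhh=2 eeSsGgHH=4 eeSsGgHh=8 eeSsGghh=4 eeSsggHH=2 eeSsggHh=4 eeSsgghh=2 eessGGHH=1 eessGGHh=2 eessGGhh=1 eessGgHH=2 eessGgHh=4 eessGghh=2 eessggHH=1 eessggHh=2 eessgghh=1
eeSSggHH hits 1/256; gcd=1; 1÷1/256÷1 = 1/256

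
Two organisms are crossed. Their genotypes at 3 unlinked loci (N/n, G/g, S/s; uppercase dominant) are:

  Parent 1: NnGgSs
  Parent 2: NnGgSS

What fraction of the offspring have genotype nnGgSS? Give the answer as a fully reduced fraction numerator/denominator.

NnGgSs gametes: NGS×1, NGs×1, NgS×1, Ngs×1, nGS×1, nGs×1, ngS×1, ngs×1
NnGgSS gametes: NGS×2, NgS×2, nGS×2, ngS×2
NnGgSs×NnGgSS grid (8·8=64): NNGGSS=2 NNGGSs=2 NNGgSS=4 NNGgSs=4 NNggSS=2 NNggSs=2 NnGGSS=4 NnGGSs=4 NnGgSS=8 NnGgSs=8 NnggSS=4 NnggSs=4 nnGGSS=2 nnGGSs=2 nnGgSS=4 nnGgSs=4 nnggSS=2 nnggSs=2
nnGgSS hits 4/64; gcd=4; 4÷4/64÷4 = 1/16

P(nnGgSS) = 1/16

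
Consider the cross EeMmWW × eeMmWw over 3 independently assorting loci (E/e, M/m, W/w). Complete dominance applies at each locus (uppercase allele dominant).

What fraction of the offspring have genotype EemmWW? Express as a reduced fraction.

P(EemmWW) = 1/16

EeMmWW gametes: EMW×2, EmW×2, eMW×2, emW×2
eeMmWw gametes: eMW×2, eMw×2, emW×2, emw×2
EeMmWW×eeMmWw grid (8·8=64): EeMMWW=4 EeMMWw=4 EeMmWW=8 EeMmWw=8 EemmWW=4 EemmWw=4 eeMMWW=4 eeMMWw=4 eeMmWW=8 eeMmWw=8 eemmWW=4 eemmWw=4
EemmWW hits 4/64; gcd=4; 4÷4/64÷4 = 1/16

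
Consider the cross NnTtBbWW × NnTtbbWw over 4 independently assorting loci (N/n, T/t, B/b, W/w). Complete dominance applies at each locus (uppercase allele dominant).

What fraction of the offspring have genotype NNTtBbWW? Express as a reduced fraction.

P(NNTtBbWW) = 1/32

NnTtBbWW gametes: NTBW×2, NTbW×2, NtBW×2, NtbW×2, nTBW×2, nTbW×2, ntBW×2, ntbW×2
NnTtbbWw gametes: NTbW×2, NTbw×2, NtbW×2, Ntbw×2, nTbW×2, nTbw×2, ntbW×2, ntbw×2
NnTtBbWW×NnTtbbWw grid (16·16=256): NNTTBbWW=4 NNTTBbWw=4 NNTTbbWW=4 NNTTbbWw=4 NNTtBbWW=8 NNTtBbWw=8 NNTtbbWW=8 NNTtbbWw=8 NNttBbWW=4 NNttBbWw=4 NNttbbWW=4 NNttbbWw=4 NnTTBbWW=8 NnTTBbWw=8 NnTTbbWW=8 NnTTbbWw=8 NnTtBbWW=16 NnTtBbWw=16 NnTtbbWW=16 NnTtbbWw=16 NnttBbWW=8 NnttBbWw=8 NnttbbWW=8 NnttbbWw=8 nnTTBbWW=4 nnTTBbWw=4 nnTTbbWW=4 nnTTbbWw=4 nnTtBbWW=8 nnTtBbWw=8 nnTtbbWW=8 nnTtbbWw=8 nnttBbWW=4 nnttBbWw=4 nnttbbWW=4 nnttbbWw=4
NNTtBbWW hits 8/256; gcd=8; 8÷8/256÷8 = 1/32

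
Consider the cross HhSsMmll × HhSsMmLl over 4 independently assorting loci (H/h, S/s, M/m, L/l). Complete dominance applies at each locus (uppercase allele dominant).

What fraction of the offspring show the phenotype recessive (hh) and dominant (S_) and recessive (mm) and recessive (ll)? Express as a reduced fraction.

P(hh S_ mm ll) = 3/128

HhSsMmll gametes: HSMl×2, HSml×2, HsMl×2, Hsml×2, hSMl×2, hSml×2, hsMl×2, hsml×2
HhSsMmLl gametes: HSML×1, HSMl×1, HSmL×1, HSml×1, HsML×1, HsMl×1, HsmL×1, Hsml×1, hSML×1, hSMl×1, hSmL×1, hSml×1, hsML×1, hsMl×1, hsmL×1, hsml×1
HhSsMmll×HhSsMmLl grid (16·16=256): HHSSMMLl=2 HHSSMMll=2 HHSSMmLl=4 HHSSMmll=4 HHSSmmLl=2 HHSSmmll=2 HHSsMMLl=4 HHSsMMll=4 HHSsMmLl=8 HHSsMmll=8 HHSsmmLl=4 HHSsmmll=4 HHssMMLl=2 HHssMMll=2 HHssMmLl=4 HHssMmll=4 HHssmmLl=2 HHssmmll=2 HhSSMMLl=4 HhSSMMll=4 HhSSMmLl=8 HhSSMmll=8 HhSSmmLl=4 HhSSmmll=4 HhSsMMLl=8 HhSsMMll=8 HhSsMmLl=16 HhSsMmll=16 HhSsmmLl=8 HhSsmmll=8 HhssMMLl=4 HhssMMll=4 HhssMmLl=8 HhssMmll=8 HhssmmLl=4 Hhssmmll=4 hhSSMMLl=2 hhSSMMll=2 hhSSMmLl=4 hhSSMmll=4 hhSSmmLl=2 hhSSmmll=2 hhSsMMLl=4 hhSsMMll=4 hhSsMmLl=8 hhSsMmll=8 hhSsmmLl=4 hhSsmmll=4 hhssMMLl=2 hhssMMll=2 hhssMmLl=4 hhssMmll=4 hhssmmLl=2 hhssmmll=2
hh S_ mm ll hits 6/256; gcd=2; 6÷2/256÷2 = 3/128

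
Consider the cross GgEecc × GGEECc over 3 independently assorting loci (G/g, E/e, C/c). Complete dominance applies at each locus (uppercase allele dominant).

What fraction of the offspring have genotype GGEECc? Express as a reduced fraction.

P(GGEECc) = 1/8

GgEecc gametes: GEc×2, Gec×2, gEc×2, gec×2
GGEECc gametes: GEC×4, GEc×4
GgEecc×GGEECc grid (8·8=64): GGEECc=8 GGEEcc=8 GGEeCc=8 GGEecc=8 GgEECc=8 GgEEcc=8 GgEeCc=8 GgEecc=8
GGEECc hits 8/64; gcd=8; 8÷8/64÷8 = 1/8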